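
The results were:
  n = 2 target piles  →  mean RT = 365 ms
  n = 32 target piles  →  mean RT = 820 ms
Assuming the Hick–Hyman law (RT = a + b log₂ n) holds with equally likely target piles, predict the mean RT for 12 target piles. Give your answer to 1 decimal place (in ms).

659.0 ms

Solve the two-equation system in a and b:
  b = (820 − 365) / (log₂ 32 − log₂ 2) = 455 / (5 − 1) = 113.750 ms/bit
  a = 365 − 113.750 × 1 = 251.250 ms
Then RT(12) = 251.250 + 113.750 × log₂ 12 = 251.250 + 113.750 × 3.5850 ≈ 659.039 ms.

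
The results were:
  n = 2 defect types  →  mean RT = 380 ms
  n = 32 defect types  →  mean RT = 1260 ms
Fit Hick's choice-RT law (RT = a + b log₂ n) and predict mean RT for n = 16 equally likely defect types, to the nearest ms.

RT is linear in log₂ n, so two points fix the line:
  b = (1260 − 380) / (log₂ 32 − log₂ 2) = 880 / (5 − 1) = 220 ms/bit
  a = 380 − 220 × 1 = 160 ms
Then RT(16) = 160 + 220 × log₂ 16 = 160 + 220 × 4 ≈ 1040.000 ms.

1040 ms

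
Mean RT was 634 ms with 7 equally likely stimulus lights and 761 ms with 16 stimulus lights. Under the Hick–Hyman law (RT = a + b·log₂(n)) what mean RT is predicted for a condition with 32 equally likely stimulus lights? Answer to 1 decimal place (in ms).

Fit slope and intercept:
  b = (761 − 634) / (log₂ 16 − log₂ 7) = 127 / (4 − 2.8074) = 106.486 ms/bit
  a = 634 − 106.486 × 2.8074 = 335.056 ms
Then RT(32) = 335.056 + 106.486 × log₂ 32 = 335.056 + 106.486 × 5 ≈ 867.486 ms.

867.5 ms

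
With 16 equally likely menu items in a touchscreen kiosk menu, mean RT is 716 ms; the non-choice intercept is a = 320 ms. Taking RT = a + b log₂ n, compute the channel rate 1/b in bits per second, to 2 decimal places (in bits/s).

10.10 bits/s

b = (716 − 320)/log₂ 16 = 396/4 = 99.000 ms per bit = 0.09900 s/bit; the reciprocal is 10.101 bits/s.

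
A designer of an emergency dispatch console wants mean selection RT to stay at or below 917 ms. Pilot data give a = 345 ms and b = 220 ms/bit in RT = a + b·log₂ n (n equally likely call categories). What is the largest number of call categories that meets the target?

6

220·log₂ n ≤ 917 − 345 = 572, giving log₂ n ≤ 2.6000 and n ≤ 6.063. The largest whole number is 6.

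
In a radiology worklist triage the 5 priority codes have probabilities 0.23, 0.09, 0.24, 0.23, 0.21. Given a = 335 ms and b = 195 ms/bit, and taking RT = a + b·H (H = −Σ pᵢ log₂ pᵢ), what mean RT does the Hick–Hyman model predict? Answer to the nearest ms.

H = 0.23·log₂(1/0.23) + 0.09·log₂(1/0.09) + 0.24·log₂(1/0.24) + 0.23·log₂(1/0.23) + 0.21·log₂(1/0.21) = 2.2549 bits.
RT = 335 + 195 × 2.2549 = 774.71 ms.

775 ms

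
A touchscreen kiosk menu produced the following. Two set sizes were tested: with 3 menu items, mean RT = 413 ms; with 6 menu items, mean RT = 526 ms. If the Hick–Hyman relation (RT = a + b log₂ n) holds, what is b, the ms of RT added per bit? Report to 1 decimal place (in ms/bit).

b = (RT₂ − RT₁)/(log₂ n₂ − log₂ n₁) = (526 − 413)/(2.5850 − 1.5850) = 113.000 ms/bit.

113.0 ms/bit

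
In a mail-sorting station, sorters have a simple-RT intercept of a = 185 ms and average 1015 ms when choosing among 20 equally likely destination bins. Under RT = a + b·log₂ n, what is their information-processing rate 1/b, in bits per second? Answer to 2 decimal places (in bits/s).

b = (1015 − 185)/log₂ 20 = 830/4.3219 = 192.044 ms per bit = 0.19204 s/bit; the reciprocal is 5.207 bits/s.

5.21 bits/s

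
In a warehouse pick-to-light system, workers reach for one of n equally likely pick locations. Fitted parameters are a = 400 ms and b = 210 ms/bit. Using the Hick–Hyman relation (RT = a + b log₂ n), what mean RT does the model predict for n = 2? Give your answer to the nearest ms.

610 ms

log₂(2) = 1 bits, so RT = 400 + 210 × 1 ≈ 610.000 ms.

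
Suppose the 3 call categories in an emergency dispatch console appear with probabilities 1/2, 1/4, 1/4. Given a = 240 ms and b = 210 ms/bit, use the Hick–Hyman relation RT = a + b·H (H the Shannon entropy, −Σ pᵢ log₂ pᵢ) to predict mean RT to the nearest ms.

H = −Σ pᵢ log₂ pᵢ = 0.5·1 + 0.25·2 + 0.25·2 = 1.500 bits.
RT = 240 + 210 × 1.500 = 555.00 ms.

555 ms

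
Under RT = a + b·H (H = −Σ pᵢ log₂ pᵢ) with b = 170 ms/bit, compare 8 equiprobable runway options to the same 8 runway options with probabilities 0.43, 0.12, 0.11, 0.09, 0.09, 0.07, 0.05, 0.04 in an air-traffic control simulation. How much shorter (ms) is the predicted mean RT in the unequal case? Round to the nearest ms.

79 ms

Equiprobable entropy H₀ = log₂ 8 = 3.0000 bits.
Skewed entropy H = −Σ pᵢ log₂ pᵢ = 2.5366 bits.
ΔRT = b·(H₀ − H) = 170 × 0.4634 = 78.77 ms.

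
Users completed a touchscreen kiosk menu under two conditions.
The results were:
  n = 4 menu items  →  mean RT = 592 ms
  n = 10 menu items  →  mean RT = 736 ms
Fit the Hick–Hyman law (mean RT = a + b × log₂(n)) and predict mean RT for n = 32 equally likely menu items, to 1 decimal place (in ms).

918.8 ms

Solve the two-equation system in a and b:
  b = (736 − 592) / (log₂ 10 − log₂ 4) = 144 / (3.3219 − 2) = 108.932 ms/bit
  a = 592 − 108.932 × 2 = 374.136 ms
Then RT(32) = 374.136 + 108.932 × log₂ 32 = 374.136 + 108.932 × 5 ≈ 918.795 ms.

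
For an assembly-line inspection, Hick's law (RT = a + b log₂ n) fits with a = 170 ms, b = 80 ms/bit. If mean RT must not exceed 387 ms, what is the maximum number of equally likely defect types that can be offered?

80·log₂ n ≤ 387 − 170 = 217, giving log₂ n ≤ 2.7125 and n ≤ 6.555. The largest whole number is 6.

6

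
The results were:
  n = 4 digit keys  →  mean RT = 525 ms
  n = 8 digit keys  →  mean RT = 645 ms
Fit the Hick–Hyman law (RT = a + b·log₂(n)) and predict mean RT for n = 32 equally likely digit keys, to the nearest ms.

885 ms

Solve the two-equation system in a and b:
  b = (645 − 525) / (log₂ 8 − log₂ 4) = 120 / (3 − 2) = 120 ms/bit
  a = 525 − 120 × 2 = 285 ms
Then RT(32) = 285 + 120 × log₂ 32 = 285 + 120 × 5 ≈ 885.000 ms.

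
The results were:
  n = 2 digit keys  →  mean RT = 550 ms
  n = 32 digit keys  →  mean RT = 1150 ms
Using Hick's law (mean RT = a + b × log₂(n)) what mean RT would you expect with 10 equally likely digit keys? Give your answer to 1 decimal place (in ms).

RT is linear in log₂ n, so two points fix the line:
  b = (1150 − 550) / (log₂ 32 − log₂ 2) = 600 / (5 − 1) = 150.000 ms/bit
  a = 550 − 150.000 × 1 = 400.000 ms
Then RT(10) = 400.000 + 150.000 × log₂ 10 = 400.000 + 150.000 × 3.3219 ≈ 898.289 ms.

898.3 ms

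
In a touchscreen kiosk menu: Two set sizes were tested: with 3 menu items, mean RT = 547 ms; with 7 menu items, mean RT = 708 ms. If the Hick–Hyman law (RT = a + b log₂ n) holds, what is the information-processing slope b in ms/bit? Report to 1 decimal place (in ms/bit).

The slope on a log₂ axis is (708 − 547) / (2.8074 − 1.5850) = 131.709 ms/bit.

131.7 ms/bit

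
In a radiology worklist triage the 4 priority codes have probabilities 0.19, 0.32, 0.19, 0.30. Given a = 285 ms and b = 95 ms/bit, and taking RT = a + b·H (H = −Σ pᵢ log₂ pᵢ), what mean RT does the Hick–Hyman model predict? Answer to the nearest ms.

471 ms

H = 0.19·log₂(1/0.19) + 0.32·log₂(1/0.32) + 0.19·log₂(1/0.19) + 0.30·log₂(1/0.30) = 1.9576 bits.
RT = 285 + 95 × 1.9576 = 470.97 ms.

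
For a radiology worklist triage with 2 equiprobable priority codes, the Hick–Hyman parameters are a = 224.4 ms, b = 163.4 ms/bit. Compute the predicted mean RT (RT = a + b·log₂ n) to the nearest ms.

388 ms

log₂(2) = 1 bits, so RT = 224.4 + 163.4 × 1 ≈ 387.800 ms.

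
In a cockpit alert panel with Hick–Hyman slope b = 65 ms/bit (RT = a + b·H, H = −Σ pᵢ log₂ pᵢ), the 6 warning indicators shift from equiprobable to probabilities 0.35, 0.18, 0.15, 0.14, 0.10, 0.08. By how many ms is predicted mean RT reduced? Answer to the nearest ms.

The RT saving is b·ΔH. Equiprobable H₀ = log₂(6) = 2.5850 bits; with the given probabilities H = 2.4068 bits.
b·(H₀ − H) = 65 × (2.5850 − 2.4068) = 11.58 ms.

12 ms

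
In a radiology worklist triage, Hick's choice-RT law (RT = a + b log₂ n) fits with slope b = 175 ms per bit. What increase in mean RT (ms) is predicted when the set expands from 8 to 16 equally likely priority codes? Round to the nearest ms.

Only the slope matters, since a is common to both: ΔRT = b·log₂(n₂/n₁).
log₂(16) − log₂(8) = log₂(16/8) = log₂(2) = 1.
ΔRT = 175 × 1.0000 = 175.000 ms.

175 ms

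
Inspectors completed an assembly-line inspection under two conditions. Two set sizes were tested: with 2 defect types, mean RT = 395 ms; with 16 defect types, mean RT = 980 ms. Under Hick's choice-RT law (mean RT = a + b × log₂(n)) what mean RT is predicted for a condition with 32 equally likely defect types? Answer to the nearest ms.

RT is linear in log₂ n, so two points fix the line:
  b = (980 − 395) / (log₂ 16 − log₂ 2) = 585 / (4 − 1) = 195 ms/bit
  a = 395 − 195 × 1 = 200 ms
Then RT(32) = 200 + 195 × log₂ 32 = 200 + 195 × 5 ≈ 1175.000 ms.

1175 ms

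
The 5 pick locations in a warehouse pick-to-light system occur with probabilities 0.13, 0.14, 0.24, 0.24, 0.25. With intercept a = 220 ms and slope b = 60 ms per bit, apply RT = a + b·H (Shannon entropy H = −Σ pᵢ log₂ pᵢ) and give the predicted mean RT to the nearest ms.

H = 0.13·log₂(1/0.13) + 0.14·log₂(1/0.14) + 0.24·log₂(1/0.24) + 0.24·log₂(1/0.24) + 0.25·log₂(1/0.25) = 2.2680 bits.
RT = 220 + 60 × 2.2680 = 356.08 ms.

356 ms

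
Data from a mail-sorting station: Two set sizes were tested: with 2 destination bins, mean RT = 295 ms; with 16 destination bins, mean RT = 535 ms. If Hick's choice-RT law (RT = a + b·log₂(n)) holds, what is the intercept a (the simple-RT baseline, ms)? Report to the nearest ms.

215 ms

The slope on a log₂ axis is (535 − 295) / (4 − 1) = 80 ms/bit.
Intercept: a = 295 − 80·log₂(2) = 215.000 ms.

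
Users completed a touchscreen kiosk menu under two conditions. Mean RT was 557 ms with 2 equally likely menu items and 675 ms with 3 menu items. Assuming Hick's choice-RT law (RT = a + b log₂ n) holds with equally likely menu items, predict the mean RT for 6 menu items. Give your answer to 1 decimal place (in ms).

RT is linear in log₂ n, so two points fix the line:
  b = (675 − 557) / (log₂ 3 − log₂ 2) = 118 / (1.5850 − 1) = 201.722 ms/bit
  a = 557 − 201.722 × 1 = 355.278 ms
Then RT(6) = 355.278 + 201.722 × log₂ 6 = 355.278 + 201.722 × 2.5850 ≈ 876.722 ms.

876.7 ms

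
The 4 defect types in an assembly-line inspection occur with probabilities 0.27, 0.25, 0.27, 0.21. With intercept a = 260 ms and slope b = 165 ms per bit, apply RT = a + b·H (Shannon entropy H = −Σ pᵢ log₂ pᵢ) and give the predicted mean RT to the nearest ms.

H = 0.27·log₂(1/0.27) + 0.25·log₂(1/0.25) + 0.27·log₂(1/0.27) + 0.21·log₂(1/0.21) = 1.9929 bits.
RT = 260 + 165 × 1.9929 = 588.82 ms.

589 ms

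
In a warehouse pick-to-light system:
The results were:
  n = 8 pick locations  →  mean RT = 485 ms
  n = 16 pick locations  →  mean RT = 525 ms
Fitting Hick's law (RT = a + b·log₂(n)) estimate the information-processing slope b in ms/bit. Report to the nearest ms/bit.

40 ms/bit

Slope: b = (525 − 485) / (log₂ 16 − log₂ 8) = 40/1.0000 = 40 ms/bit.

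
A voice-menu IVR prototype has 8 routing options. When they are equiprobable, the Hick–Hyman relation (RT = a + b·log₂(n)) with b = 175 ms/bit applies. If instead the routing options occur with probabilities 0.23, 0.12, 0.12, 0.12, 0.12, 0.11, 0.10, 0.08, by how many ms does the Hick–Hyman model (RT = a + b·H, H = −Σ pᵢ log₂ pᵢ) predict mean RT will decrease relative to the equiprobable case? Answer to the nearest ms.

12 ms

The RT saving is b·ΔH. Equiprobable H₀ = log₂(8) = 3.0000 bits; with the given probabilities H = 2.9299 bits.
b·(H₀ − H) = 175 × (3.0000 − 2.9299) = 12.26 ms.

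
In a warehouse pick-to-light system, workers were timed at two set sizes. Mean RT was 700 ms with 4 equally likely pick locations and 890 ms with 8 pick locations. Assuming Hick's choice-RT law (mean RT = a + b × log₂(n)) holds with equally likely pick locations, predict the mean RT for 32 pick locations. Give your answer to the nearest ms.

1270 ms

Solve the two-equation system in a and b:
  b = (890 − 700) / (log₂ 8 − log₂ 4) = 190 / (3 − 2) = 190 ms/bit
  a = 700 − 190 × 2 = 320 ms
Then RT(32) = 320 + 190 × log₂ 32 = 320 + 190 × 5 ≈ 1270.000 ms.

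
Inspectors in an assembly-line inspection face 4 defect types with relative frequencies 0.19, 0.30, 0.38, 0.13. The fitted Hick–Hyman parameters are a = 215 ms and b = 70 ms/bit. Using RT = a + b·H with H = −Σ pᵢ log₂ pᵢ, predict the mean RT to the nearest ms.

H = 0.19·log₂(1/0.19) + 0.30·log₂(1/0.30) + 0.38·log₂(1/0.38) + 0.13·log₂(1/0.13) = 1.8894 bits.
RT = 215 + 70 × 1.8894 = 347.26 ms.

347 ms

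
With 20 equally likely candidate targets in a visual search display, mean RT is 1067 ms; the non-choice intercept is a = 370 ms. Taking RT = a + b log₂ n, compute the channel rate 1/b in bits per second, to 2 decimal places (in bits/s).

6.20 bits/s

b = (1067 − 370)/log₂ 20 = 697/4.3219 = 161.271 ms per bit = 0.16127 s/bit; the reciprocal is 6.201 bits/s.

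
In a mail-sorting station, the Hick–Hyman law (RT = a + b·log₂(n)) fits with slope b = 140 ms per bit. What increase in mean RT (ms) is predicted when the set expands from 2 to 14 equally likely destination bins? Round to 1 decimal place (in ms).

393.0 ms

The intercept a cancels: ΔRT = b·(log₂ n₂ − log₂ n₁) = b·log₂(n₂/n₁).
log₂(14) − log₂(2) = 3.8074 − 1 = 2.8074.
ΔRT = 140 × 2.8074 = 393.030 ms.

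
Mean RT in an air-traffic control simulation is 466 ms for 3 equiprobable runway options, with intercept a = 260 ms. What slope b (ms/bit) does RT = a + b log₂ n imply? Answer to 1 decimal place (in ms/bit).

b = (466 − 260) / log₂(3) = 206 / 1.5850 = 129.972 ms/bit.

130.0 ms/bit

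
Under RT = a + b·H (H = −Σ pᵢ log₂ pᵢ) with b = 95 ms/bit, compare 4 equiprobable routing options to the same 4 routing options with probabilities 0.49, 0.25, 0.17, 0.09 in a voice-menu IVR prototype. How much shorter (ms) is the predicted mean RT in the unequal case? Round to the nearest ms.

Equiprobable entropy H₀ = log₂ 4 = 2.0000 bits.
Skewed entropy H = −Σ pᵢ log₂ pᵢ = 1.7515 bits.
ΔRT = b·(H₀ − H) = 95 × 0.2485 = 23.61 ms.

24 ms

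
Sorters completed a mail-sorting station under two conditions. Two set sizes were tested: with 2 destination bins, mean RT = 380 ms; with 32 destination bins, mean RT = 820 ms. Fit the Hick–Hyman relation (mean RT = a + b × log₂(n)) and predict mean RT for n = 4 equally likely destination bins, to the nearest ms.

RT is linear in log₂ n, so two points fix the line:
  b = (820 − 380) / (log₂ 32 − log₂ 2) = 440 / (5 − 1) = 110 ms/bit
  a = 380 − 110 × 1 = 270 ms
Then RT(4) = 270 + 110 × log₂ 4 = 270 + 110 × 2 ≈ 490.000 ms.

490 ms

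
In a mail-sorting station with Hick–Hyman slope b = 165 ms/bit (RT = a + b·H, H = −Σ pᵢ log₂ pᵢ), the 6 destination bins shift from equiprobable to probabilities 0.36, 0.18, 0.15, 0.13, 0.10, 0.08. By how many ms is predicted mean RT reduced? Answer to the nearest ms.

The RT saving is b·ΔH. Equiprobable H₀ = log₂(6) = 2.5850 bits; with the given probabilities H = 2.3928 bits.
b·(H₀ − H) = 165 × (2.5850 − 2.3928) = 31.70 ms.

32 ms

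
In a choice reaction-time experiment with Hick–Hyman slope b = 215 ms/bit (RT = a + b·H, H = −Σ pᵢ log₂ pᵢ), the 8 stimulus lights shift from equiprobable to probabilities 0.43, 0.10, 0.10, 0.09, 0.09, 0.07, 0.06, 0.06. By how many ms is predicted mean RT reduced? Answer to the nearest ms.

93 ms

Equiprobable entropy H₀ = log₂ 8 = 3.0000 bits.
Skewed entropy H = −Σ pᵢ log₂ pᵢ = 2.5689 bits.
ΔRT = b·(H₀ − H) = 215 × 0.4311 = 92.69 ms.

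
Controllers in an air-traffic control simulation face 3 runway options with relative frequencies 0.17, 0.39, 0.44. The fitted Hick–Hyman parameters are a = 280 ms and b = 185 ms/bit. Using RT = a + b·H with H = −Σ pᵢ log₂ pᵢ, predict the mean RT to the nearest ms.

555 ms

Entropy contributions −pᵢ log₂ pᵢ: 0.4346, 0.5298, 0.5211; sum H = 1.4855 bits.
RT = a + bH = 280 + 185·1.4855 = 554.82 ms.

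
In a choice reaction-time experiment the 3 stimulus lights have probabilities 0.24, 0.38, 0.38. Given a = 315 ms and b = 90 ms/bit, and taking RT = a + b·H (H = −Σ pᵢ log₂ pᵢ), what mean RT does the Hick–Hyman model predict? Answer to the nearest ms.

H = 0.24·log₂(1/0.24) + 0.38·log₂(1/0.38) + 0.38·log₂(1/0.38) = 1.5550 bits.
RT = 315 + 90 × 1.5550 = 454.95 ms.

455 ms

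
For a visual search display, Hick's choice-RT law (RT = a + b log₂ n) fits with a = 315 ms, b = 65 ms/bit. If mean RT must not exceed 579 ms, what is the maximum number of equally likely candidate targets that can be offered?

16

Information budget: (579 − 315)/65 = 4.0615 bits, so n ≤ 2^4.0615 = 16.697 → at most 16.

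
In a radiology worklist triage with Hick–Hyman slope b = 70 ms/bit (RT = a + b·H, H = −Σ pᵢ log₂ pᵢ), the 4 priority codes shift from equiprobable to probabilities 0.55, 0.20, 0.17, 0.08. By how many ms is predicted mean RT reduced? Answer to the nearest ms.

The RT saving is b·ΔH. Equiprobable H₀ = log₂(4) = 2.0000 bits; with the given probabilities H = 1.6649 bits.
b·(H₀ − H) = 70 × (2.0000 − 1.6649) = 23.46 ms.

23 ms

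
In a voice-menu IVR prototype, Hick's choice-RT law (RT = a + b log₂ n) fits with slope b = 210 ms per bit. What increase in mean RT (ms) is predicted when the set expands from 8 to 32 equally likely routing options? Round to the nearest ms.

420 ms

Only the slope matters, since a is common to both: ΔRT = b·log₂(n₂/n₁).
log₂(32) − log₂(8) = log₂(32/8) = log₂(4) = 2.
ΔRT = 210 × 2.0000 = 420.000 ms.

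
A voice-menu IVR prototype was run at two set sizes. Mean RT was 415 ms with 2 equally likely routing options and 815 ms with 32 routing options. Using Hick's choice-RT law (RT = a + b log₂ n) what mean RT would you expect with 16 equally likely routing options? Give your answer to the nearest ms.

Solve the two-equation system in a and b:
  b = (815 − 415) / (log₂ 32 − log₂ 2) = 400 / (5 − 1) = 100 ms/bit
  a = 415 − 100 × 1 = 315 ms
Then RT(16) = 315 + 100 × log₂ 16 = 315 + 100 × 4 ≈ 715.000 ms.

715 ms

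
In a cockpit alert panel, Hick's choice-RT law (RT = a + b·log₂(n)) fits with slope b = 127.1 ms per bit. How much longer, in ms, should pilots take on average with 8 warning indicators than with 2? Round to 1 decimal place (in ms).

254.2 ms

Only the slope matters, since a is common to both: ΔRT = b·log₂(n₂/n₁).
log₂(8) − log₂(2) = log₂(8/2) = log₂(4) = 2.
ΔRT = 127.1 × 2.0000 = 254.200 ms.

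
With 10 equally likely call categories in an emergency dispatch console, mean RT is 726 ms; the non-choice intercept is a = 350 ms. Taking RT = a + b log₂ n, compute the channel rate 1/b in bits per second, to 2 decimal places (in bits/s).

8.83 bits/s

Choice component = 726 − 350 = 376 ms over log₂(10) = 3.3219 bits.
b = 376 / 3.3219 = 113.187 ms/bit, so 1/b = 8.835 bits/s.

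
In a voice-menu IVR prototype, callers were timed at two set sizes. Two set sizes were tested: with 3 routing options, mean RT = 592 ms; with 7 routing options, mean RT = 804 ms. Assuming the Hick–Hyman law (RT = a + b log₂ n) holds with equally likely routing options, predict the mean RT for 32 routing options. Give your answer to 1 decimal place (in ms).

Fit slope and intercept:
  b = (804 − 592) / (log₂ 7 − log₂ 3) = 212 / (2.8074 − 1.5850) = 173.430 ms/bit
  a = 592 − 173.430 × 1.5850 = 317.119 ms
Then RT(32) = 317.119 + 173.430 × log₂ 32 = 317.119 + 173.430 × 5 ≈ 1184.271 ms.

1184.3 ms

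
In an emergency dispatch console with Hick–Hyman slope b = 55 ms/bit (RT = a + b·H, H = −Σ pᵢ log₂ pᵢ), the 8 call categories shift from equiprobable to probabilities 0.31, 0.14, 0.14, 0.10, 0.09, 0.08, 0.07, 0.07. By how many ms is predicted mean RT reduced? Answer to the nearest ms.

Equiprobable entropy H₀ = log₂ 8 = 3.0000 bits.
Skewed entropy H = −Σ pᵢ log₂ pᵢ = 2.7915 bits.
ΔRT = b·(H₀ − H) = 55 × 0.2085 = 11.47 ms.

11 ms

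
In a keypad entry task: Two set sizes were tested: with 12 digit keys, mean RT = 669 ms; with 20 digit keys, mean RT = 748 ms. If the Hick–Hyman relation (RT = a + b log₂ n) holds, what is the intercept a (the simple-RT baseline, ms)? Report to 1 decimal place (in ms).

b = (RT₂ − RT₁)/(log₂ n₂ − log₂ n₁) = (748 − 669)/(4.3219 − 3.5850) = 107.196 ms/bit.
Intercept: a = 669 − 107.196·log₂(12) = 284.705 ms.

284.7 ms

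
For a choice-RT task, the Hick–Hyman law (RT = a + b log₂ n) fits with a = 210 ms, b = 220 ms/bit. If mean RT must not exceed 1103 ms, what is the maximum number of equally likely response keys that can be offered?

Information budget: (1103 − 210)/220 = 4.0591 bits, so n ≤ 2^4.0591 = 16.669 → at most 16.

16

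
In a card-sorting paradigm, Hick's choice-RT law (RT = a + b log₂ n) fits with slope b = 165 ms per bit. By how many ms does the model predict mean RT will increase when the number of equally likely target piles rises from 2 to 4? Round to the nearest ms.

ΔRT = (a + b log₂ n₂) − (a + b log₂ n₁) = b·(log₂ n₂ − log₂ n₁).
log₂(4) − log₂(2) = log₂(4/2) = log₂(2) = 1.
ΔRT = 165 × 1.0000 = 165.000 ms.

165 ms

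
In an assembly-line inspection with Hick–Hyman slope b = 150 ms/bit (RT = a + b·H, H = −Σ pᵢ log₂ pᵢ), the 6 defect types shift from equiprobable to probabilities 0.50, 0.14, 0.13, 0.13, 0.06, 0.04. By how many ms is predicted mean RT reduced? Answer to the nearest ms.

The RT saving is b·ΔH. Equiprobable H₀ = log₂(6) = 2.5850 bits; with the given probabilities H = 2.0917 bits.
b·(H₀ − H) = 150 × (2.5850 − 2.0917) = 73.99 ms.

74 ms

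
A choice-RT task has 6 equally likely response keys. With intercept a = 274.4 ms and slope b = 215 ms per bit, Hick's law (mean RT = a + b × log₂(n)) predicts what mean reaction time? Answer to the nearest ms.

log₂(6) = 2.5850 bits, so RT = 274.4 + 215 × 2.5850 ≈ 830.167 ms.

830 ms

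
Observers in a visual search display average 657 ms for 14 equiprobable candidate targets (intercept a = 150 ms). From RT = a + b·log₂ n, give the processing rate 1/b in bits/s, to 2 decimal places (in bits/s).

b = (657 − 150)/log₂ 14 = 507/3.8074 = 133.163 ms per bit = 0.13316 s/bit; the reciprocal is 7.510 bits/s.

7.51 bits/s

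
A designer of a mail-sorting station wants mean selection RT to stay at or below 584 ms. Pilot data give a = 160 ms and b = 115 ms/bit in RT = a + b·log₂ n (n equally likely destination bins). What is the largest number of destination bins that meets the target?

Set 160 + 115·log₂ n ≤ 584 → log₂ n ≤ (584 − 160)/115 = 3.6870.
So n ≤ 2^3.6870 = 12.879; the largest integer n is 12.

12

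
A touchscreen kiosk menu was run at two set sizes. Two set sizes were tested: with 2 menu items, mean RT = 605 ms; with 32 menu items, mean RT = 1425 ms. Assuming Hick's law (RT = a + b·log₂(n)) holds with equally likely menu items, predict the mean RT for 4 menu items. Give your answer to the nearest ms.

810 ms

Solve the two-equation system in a and b:
  b = (1425 − 605) / (log₂ 32 − log₂ 2) = 820 / (5 − 1) = 205 ms/bit
  a = 605 − 205 × 1 = 400 ms
Then RT(4) = 400 + 205 × log₂ 4 = 400 + 205 × 2 ≈ 810.000 ms.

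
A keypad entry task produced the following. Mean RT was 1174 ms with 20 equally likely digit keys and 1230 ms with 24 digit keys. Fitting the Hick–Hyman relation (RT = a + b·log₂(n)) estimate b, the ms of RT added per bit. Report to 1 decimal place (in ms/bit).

212.9 ms/bit

b = (RT₂ − RT₁)/(log₂ n₂ − log₂ n₁) = (1230 − 1174)/(4.5850 − 4.3219) = 212.900 ms/bit.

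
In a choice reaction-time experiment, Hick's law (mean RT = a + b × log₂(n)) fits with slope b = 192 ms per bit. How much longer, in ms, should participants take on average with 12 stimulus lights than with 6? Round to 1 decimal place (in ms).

The intercept a cancels: ΔRT = b·(log₂ n₂ − log₂ n₁) = b·log₂(n₂/n₁).
log₂(12) − log₂(6) = log₂(12/6) = log₂(2) = 1.
ΔRT = 192 × 1.0000 = 192.000 ms.

192.0 ms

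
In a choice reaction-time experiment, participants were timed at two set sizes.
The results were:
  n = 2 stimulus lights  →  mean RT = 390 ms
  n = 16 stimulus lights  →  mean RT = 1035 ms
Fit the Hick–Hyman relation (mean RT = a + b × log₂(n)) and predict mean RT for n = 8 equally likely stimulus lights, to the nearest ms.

Fit slope and intercept:
  b = (1035 − 390) / (log₂ 16 − log₂ 2) = 645 / (4 − 1) = 215 ms/bit
  a = 390 − 215 × 1 = 175 ms
Then RT(8) = 175 + 215 × log₂ 8 = 175 + 215 × 3 ≈ 820.000 ms.

820 ms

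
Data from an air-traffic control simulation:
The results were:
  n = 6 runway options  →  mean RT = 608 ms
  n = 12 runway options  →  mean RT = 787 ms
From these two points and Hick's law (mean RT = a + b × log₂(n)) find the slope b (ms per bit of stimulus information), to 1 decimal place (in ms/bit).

b = (RT₂ − RT₁)/(log₂ n₂ − log₂ n₁) = (787 − 608)/(3.5850 − 2.5850) = 179.000 ms/bit.

179.0 ms/bit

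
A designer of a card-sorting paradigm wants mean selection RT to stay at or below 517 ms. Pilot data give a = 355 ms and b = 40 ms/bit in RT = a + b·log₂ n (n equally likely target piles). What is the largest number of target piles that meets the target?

Set 355 + 40·log₂ n ≤ 517 → log₂ n ≤ (517 − 355)/40 = 4.0500.
So n ≤ 2^4.0500 = 16.564; the largest integer n is 16.

16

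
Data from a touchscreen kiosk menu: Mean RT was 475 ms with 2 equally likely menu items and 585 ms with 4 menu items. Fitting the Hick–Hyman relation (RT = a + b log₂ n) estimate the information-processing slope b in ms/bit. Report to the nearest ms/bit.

110 ms/bit

Slope: b = (585 − 475) / (log₂ 4 − log₂ 2) = 110/1.0000 = 110 ms/bit.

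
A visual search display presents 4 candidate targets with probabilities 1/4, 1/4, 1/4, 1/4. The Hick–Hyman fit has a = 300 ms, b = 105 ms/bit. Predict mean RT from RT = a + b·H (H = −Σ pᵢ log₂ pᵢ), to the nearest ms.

H = −Σ pᵢ log₂ pᵢ = 0.25·2 + 0.25·2 + 0.25·2 + 0.25·2 = 2.000 bits.
RT = 300 + 105 × 2.000 = 510.00 ms.

510 ms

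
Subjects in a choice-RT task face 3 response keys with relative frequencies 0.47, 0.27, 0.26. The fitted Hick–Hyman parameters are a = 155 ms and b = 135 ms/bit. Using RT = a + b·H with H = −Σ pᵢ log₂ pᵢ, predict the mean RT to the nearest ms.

H = 0.47·log₂(1/0.47) + 0.27·log₂(1/0.27) + 0.26·log₂(1/0.26) = 1.5273 bits.
RT = 155 + 135 × 1.5273 = 361.18 ms.

361 ms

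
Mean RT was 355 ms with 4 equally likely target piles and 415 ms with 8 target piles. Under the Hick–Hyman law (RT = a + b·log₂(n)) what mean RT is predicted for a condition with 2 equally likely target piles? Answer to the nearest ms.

295 ms

With log₂ n on the abscissa the relation is linear; from the two conditions:
  b = (415 − 355) / (log₂ 8 − log₂ 4) = 60 / (3 − 2) = 60 ms/bit
  a = 355 − 60 × 2 = 235 ms
Then RT(2) = 235 + 60 × log₂ 2 = 235 + 60 × 1 ≈ 295.000 ms.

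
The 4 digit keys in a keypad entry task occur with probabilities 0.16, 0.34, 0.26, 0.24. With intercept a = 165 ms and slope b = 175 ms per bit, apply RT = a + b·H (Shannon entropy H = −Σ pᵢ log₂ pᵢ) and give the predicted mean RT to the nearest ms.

H = 0.16·log₂(1/0.16) + 0.34·log₂(1/0.34) + 0.26·log₂(1/0.26) + 0.24·log₂(1/0.24) = 1.9516 bits.
RT = 165 + 175 × 1.9516 = 506.53 ms.

507 ms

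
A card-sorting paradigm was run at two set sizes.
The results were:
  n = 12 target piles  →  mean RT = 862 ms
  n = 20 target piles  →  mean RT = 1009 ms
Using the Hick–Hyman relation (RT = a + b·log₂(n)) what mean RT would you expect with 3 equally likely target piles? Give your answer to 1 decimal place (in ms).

With log₂ n on the abscissa the relation is linear; from the two conditions:
  b = (1009 − 862) / (log₂ 20 − log₂ 12) = 147 / (4.3219 − 3.5850) = 199.467 ms/bit
  a = 862 − 199.467 × 3.5850 = 146.920 ms
Then RT(3) = 146.920 + 199.467 × log₂ 3 = 146.920 + 199.467 × 1.5850 ≈ 463.067 ms.

463.1 ms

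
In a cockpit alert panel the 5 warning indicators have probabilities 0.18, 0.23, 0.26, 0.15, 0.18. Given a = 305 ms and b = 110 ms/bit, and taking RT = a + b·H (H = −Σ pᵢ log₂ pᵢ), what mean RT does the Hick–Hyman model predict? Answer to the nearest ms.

H = 0.18·log₂(1/0.18) + 0.23·log₂(1/0.23) + 0.26·log₂(1/0.26) + 0.15·log₂(1/0.15) + 0.18·log₂(1/0.18) = 2.2941 bits.
RT = 305 + 110 × 2.2941 = 557.35 ms.

557 ms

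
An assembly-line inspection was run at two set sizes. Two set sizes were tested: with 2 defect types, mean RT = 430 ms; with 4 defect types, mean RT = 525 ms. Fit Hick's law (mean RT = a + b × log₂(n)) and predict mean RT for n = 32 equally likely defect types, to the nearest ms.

810 ms

RT is linear in log₂ n, so two points fix the line:
  b = (525 − 430) / (log₂ 4 − log₂ 2) = 95 / (2 − 1) = 95 ms/bit
  a = 430 − 95 × 1 = 335 ms
Then RT(32) = 335 + 95 × log₂ 32 = 335 + 95 × 5 ≈ 810.000 ms.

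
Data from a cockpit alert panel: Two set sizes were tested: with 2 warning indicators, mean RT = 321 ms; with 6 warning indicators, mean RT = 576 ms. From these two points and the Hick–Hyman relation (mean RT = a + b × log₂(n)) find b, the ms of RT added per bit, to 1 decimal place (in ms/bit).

b = (RT₂ − RT₁)/(log₂ n₂ − log₂ n₁) = (576 − 321)/(2.5850 − 1) = 160.887 ms/bit.

160.9 ms/bit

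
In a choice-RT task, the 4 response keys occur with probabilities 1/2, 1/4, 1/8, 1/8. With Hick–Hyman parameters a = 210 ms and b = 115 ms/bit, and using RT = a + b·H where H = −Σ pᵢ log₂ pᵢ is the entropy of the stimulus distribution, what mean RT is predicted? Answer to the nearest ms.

411 ms

Each term −pᵢ log₂ pᵢ: 0.5·1 + 0.25·2 + 0.125·3 + 0.125·3; summed, H = 1.750 bits.
Mean RT = a + bH = 210 + 115·1.750 = 411.25 ms.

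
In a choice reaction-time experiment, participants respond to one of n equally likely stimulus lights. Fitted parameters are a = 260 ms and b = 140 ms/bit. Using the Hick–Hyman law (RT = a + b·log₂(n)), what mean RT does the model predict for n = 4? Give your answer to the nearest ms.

log₂(4) = 2 bits, so RT = 260 + 140 × 2 ≈ 540.000 ms.

540 ms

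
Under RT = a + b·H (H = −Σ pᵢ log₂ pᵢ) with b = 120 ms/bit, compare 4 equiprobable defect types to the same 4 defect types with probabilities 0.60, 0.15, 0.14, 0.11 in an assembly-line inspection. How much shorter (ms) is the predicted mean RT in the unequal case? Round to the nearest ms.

48 ms

The RT saving is b·ΔH. Equiprobable H₀ = log₂(4) = 2.0000 bits; with the given probabilities H = 1.6001 bits.
b·(H₀ − H) = 120 × (2.0000 − 1.6001) = 47.99 ms.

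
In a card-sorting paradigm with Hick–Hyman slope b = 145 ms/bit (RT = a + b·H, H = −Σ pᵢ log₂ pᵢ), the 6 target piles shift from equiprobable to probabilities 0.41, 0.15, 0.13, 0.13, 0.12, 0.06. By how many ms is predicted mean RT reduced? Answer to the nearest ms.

The RT saving is b·ΔH. Equiprobable H₀ = log₂(6) = 2.5850 bits; with the given probabilities H = 2.3138 bits.
b·(H₀ − H) = 145 × (2.5850 − 2.3138) = 39.32 ms.

39 ms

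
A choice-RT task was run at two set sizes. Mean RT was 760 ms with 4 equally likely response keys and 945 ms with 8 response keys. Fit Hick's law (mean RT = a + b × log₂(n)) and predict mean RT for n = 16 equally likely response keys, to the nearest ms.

Fit slope and intercept:
  b = (945 − 760) / (log₂ 8 − log₂ 4) = 185 / (3 − 2) = 185 ms/bit
  a = 760 − 185 × 2 = 390 ms
Then RT(16) = 390 + 185 × log₂ 16 = 390 + 185 × 4 ≈ 1130.000 ms.

1130 ms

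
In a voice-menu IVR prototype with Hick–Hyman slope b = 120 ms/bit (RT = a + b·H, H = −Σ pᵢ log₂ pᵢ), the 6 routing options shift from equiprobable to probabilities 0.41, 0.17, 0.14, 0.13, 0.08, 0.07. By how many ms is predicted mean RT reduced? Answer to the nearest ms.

34 ms

Equiprobable entropy H₀ = log₂ 6 = 2.5850 bits.
Skewed entropy H = −Σ pᵢ log₂ pᵢ = 2.3018 bits.
ΔRT = b·(H₀ − H) = 120 × 0.2832 = 33.98 ms.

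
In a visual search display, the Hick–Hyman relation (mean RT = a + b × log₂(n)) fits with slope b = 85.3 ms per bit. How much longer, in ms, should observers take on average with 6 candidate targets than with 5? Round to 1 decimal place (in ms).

22.4 ms

The intercept a cancels: ΔRT = b·(log₂ n₂ − log₂ n₁) = b·log₂(n₂/n₁).
log₂(6) − log₂(5) = 2.5850 − 2.3219 = 0.2630.
ΔRT = 85.3 × 0.2630 = 22.437 ms.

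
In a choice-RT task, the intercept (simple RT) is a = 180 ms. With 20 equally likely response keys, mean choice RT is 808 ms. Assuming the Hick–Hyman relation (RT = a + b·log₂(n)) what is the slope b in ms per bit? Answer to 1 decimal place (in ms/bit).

log₂(20) = 4.3219 bits.
b = (RT − a)/log₂ n = (808 − 180) / 4.3219 = 145.306 ms/bit.

145.3 ms/bit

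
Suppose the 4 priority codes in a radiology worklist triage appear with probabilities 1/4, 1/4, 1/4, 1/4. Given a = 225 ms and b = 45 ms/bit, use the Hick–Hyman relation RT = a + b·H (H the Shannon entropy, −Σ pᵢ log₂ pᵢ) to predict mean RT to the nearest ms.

H = −Σ pᵢ log₂ pᵢ = 0.25·2 + 0.25·2 + 0.25·2 + 0.25·2 = 2.000 bits.
RT = 225 + 45 × 2.000 = 315.00 ms.

315 ms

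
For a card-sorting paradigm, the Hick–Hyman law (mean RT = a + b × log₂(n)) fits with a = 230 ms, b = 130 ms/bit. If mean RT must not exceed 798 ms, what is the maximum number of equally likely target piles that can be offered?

Information budget: (798 − 230)/130 = 4.3692 bits, so n ≤ 2^4.3692 = 20.667 → at most 20.

20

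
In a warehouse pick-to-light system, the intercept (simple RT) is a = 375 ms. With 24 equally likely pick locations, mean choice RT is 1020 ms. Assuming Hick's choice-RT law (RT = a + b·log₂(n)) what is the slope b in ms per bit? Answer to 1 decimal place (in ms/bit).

log₂(24) = 4.5850 bits.
b = (RT − a)/log₂ n = (1020 − 375) / 4.5850 = 140.677 ms/bit.

140.7 ms/bit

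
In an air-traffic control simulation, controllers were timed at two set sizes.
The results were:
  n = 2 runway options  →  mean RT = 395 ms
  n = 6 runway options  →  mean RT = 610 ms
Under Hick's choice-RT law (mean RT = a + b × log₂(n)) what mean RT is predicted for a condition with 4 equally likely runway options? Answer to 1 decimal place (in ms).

With log₂ n on the abscissa the relation is linear; from the two conditions:
  b = (610 − 395) / (log₂ 6 − log₂ 2) = 215 / (2.5850 − 1) = 135.650 ms/bit
  a = 395 − 135.650 × 1 = 259.350 ms
Then RT(4) = 259.350 + 135.650 × log₂ 4 = 259.350 + 135.650 × 2 ≈ 530.650 ms.

530.6 ms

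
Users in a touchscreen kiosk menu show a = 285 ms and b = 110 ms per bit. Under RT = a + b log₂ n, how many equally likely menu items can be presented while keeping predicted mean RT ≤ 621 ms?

Information budget: (621 − 285)/110 = 3.0545 bits, so n ≤ 2^3.0545 = 8.308 → at most 8.

8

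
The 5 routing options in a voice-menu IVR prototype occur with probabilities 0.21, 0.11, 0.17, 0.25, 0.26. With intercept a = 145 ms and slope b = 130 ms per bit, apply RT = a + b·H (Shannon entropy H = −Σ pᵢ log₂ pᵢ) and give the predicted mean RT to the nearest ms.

Entropy contributions −pᵢ log₂ pᵢ: 0.4728, 0.3503, 0.4346, 0.5000, 0.5053; sum H = 2.2630 bits.
RT = a + bH = 145 + 130·2.2630 = 439.19 ms.

439 ms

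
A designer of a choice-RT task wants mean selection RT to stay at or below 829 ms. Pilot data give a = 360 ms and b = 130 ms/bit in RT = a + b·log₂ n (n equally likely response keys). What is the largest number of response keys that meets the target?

130·log₂ n ≤ 829 − 360 = 469, giving log₂ n ≤ 3.6077 and n ≤ 12.191. The largest whole number is 12.

12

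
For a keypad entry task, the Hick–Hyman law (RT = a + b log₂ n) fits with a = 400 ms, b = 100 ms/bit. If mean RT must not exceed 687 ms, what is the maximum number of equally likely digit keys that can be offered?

7

Set 400 + 100·log₂ n ≤ 687 → log₂ n ≤ (687 − 400)/100 = 2.8700.
So n ≤ 2^2.8700 = 7.311; the largest integer n is 7.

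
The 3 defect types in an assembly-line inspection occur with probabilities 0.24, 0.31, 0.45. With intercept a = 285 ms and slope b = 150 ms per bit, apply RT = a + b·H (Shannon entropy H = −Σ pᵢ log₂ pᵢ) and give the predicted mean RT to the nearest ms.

Entropy contributions −pᵢ log₂ pᵢ: 0.4941, 0.5238, 0.5184; sum H = 1.5363 bits.
RT = a + bH = 285 + 150·1.5363 = 515.45 ms.

515 ms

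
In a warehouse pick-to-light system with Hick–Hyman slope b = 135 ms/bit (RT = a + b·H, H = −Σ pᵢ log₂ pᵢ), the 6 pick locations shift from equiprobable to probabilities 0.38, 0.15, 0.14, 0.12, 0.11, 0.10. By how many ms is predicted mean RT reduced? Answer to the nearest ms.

27 ms

The RT saving is b·ΔH. Equiprobable H₀ = log₂(6) = 2.5850 bits; with the given probabilities H = 2.3877 bits.
b·(H₀ − H) = 135 × (2.5850 − 2.3877) = 26.64 ms.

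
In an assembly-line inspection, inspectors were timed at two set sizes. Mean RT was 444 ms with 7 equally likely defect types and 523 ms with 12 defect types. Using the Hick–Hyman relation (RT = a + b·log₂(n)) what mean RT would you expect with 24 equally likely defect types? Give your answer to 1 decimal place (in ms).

624.6 ms

RT is linear in log₂ n, so two points fix the line:
  b = (523 − 444) / (log₂ 12 − log₂ 7) = 79 / (3.5850 − 2.8074) = 101.594 ms/bit
  a = 444 − 101.594 × 2.8074 = 158.791 ms
Then RT(24) = 158.791 + 101.594 × log₂ 24 = 158.791 + 101.594 × 4.5850 ≈ 624.594 ms.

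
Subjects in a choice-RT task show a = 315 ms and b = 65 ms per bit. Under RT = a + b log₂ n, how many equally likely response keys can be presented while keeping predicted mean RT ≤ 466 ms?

65·log₂ n ≤ 466 − 315 = 151, giving log₂ n ≤ 2.3231 and n ≤ 5.004. The largest whole number is 5.

5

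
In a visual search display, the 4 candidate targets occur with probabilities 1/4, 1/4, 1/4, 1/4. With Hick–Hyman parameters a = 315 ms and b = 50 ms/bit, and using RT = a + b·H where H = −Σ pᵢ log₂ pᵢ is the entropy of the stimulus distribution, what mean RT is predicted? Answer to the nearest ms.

Each term −pᵢ log₂ pᵢ: 0.25·2 + 0.25·2 + 0.25·2 + 0.25·2; summed, H = 2.000 bits.
Mean RT = a + bH = 315 + 50·2.000 = 415.00 ms.

415 ms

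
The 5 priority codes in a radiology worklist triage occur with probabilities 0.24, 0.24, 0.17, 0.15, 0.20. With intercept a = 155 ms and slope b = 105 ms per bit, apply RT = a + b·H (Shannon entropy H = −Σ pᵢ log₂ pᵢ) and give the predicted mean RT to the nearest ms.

Entropy contributions −pᵢ log₂ pᵢ: 0.4941, 0.4941, 0.4346, 0.4105, 0.4644; sum H = 2.2978 bits.
RT = a + bH = 155 + 105·2.2978 = 396.27 ms.

396 ms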